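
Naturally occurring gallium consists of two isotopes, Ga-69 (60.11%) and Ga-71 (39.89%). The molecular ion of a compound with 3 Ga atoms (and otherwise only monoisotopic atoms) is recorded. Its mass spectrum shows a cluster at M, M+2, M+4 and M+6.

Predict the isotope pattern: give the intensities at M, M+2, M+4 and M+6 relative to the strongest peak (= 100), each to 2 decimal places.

Each Ga atom is independently Ga-69 (p = 0.6011) or Ga-71 (q = 0.3989); the cluster is the binomial expansion (p + q)^3.
P(M) = 0.6011^3 = 0.217190
P(M+2) = 3 × 0.6011^2 × 0.3989^1 = 0.432393
P(M+4) = 3 × 0.6011^1 × 0.3989^2 = 0.286943
P(M+6) = 0.3989^3 = 0.063473
The M+2 peak is largest (0.432393); scaling to 100 gives 50.23 : 100.00 : 66.36 : 14.68.

50.23 : 100.00 : 66.36 : 14.68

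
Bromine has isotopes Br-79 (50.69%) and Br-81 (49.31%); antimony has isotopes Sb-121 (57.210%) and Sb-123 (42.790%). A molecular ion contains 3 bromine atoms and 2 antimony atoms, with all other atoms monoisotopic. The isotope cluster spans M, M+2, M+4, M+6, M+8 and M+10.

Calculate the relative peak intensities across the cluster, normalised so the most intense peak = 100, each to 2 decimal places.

12.88 : 56.86 : 100.00 : 87.58 : 38.19 : 6.63

Bromine pattern (n=3): 0.13024674 : 0.3801026 : 0.36975457 : 0.11989609
Antimony pattern (n=2): 0.32729841 : 0.48960318 : 0.18309841
Convolve the two distributions (both contribute in 2-u steps):
  M: 0.13024674×0.32729841 = 0.042630
  M+2: 0.13024674×0.48960318 + 0.3801026×0.32729841 = 0.188176
  M+4: 0.13024674×0.18309841 + 0.3801026×0.48960318 + 0.36975457×0.32729841 = 0.330967
  M+6: 0.3801026×0.18309841 + 0.36975457×0.48960318 + 0.11989609×0.32729841 = 0.289871
  M+8: 0.36975457×0.18309841 + 0.11989609×0.48960318 = 0.126403
  M+10: 0.11989609×0.18309841 = 0.021953
Scale to base peak (0.330967) = 100: 12.88 : 56.86 : 100.00 : 87.58 : 38.19 : 6.63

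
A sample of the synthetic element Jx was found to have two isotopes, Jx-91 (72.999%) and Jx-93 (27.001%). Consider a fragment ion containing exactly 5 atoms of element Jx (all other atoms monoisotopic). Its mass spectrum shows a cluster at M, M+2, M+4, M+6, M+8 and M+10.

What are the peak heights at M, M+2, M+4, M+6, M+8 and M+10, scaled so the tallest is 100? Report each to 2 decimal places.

The 5 Jx atoms are independent, so intensities follow the terms of (0.72999 + 0.27001)^5.
P(M) = 0.72999^5 = 0.207293
P(M+2) = 5 × 0.72999^4 × 0.27001^1 = 0.383369
P(M+4) = 10 × 0.72999^3 × 0.27001^2 = 0.283603
P(M+6) = 10 × 0.72999^2 × 0.27001^3 = 0.104899
P(M+8) = 5 × 0.72999^1 × 0.27001^4 = 0.019400
P(M+10) = 0.27001^5 = 0.001435
The M+2 peak is largest (0.383369); scaling to 100 gives 54.07 : 100.00 : 73.98 : 27.36 : 5.06 : 0.37.

54.07 : 100.00 : 73.98 : 27.36 : 5.06 : 0.37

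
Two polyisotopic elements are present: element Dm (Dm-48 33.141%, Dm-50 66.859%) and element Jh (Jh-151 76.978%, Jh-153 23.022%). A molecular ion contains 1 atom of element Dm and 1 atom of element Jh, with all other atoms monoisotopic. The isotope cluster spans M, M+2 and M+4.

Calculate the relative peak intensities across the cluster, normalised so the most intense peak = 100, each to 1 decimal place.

43.2 : 100.0 : 26.0

Element Dm pattern (n=1): 0.33141 : 0.66859
Element Jh pattern (n=1): 0.76978 : 0.23022
Convolve the two distributions (both contribute in 2-u steps):
  M: 0.33141×0.76978 = 0.255113
  M+2: 0.33141×0.23022 + 0.66859×0.76978 = 0.590964
  M+4: 0.66859×0.23022 = 0.153923
Scale to base peak (0.590964) = 100: 43.2 : 100.0 : 26.0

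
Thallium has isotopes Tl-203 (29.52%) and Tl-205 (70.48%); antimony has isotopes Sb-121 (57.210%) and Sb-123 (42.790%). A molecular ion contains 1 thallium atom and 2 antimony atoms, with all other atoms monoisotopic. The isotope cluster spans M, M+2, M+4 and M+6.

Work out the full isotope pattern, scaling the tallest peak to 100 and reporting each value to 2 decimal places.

Thallium pattern (n=1): 0.2952 : 0.7048
Antimony pattern (n=2): 0.32729841 : 0.48960318 : 0.18309841
Convolve the two distributions (both contribute in 2-u steps):
  M: 0.2952×0.32729841 = 0.096618
  M+2: 0.2952×0.48960318 + 0.7048×0.32729841 = 0.375211
  M+4: 0.2952×0.18309841 + 0.7048×0.48960318 = 0.399123
  M+6: 0.7048×0.18309841 = 0.129048
Scale to base peak (0.399123) = 100: 24.21 : 94.01 : 100.00 : 32.33

24.21 : 94.01 : 100.00 : 32.33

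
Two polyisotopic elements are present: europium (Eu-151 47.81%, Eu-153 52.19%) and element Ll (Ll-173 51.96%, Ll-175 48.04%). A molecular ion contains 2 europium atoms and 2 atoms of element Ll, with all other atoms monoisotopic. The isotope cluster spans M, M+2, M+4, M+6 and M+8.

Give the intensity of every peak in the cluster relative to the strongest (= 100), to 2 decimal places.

16.44 : 66.28 : 100.00 : 66.90 : 16.74

Europium pattern (n=2): 0.22857961 : 0.49904078 : 0.27237961
Element Ll pattern (n=2): 0.26998416 : 0.49923168 : 0.23078416
Convolve the two distributions (both contribute in 2-u steps):
  M: 0.22857961×0.26998416 = 0.061713
  M+2: 0.22857961×0.49923168 + 0.49904078×0.26998416 = 0.248847
  M+4: 0.22857961×0.23078416 + 0.49904078×0.49923168 + 0.27237961×0.26998416 = 0.375428
  M+6: 0.49904078×0.23078416 + 0.27237961×0.49923168 = 0.251151
  M+8: 0.27237961×0.23078416 = 0.062861
Scale to base peak (0.375428) = 100: 16.44 : 66.28 : 100.00 : 66.90 : 16.74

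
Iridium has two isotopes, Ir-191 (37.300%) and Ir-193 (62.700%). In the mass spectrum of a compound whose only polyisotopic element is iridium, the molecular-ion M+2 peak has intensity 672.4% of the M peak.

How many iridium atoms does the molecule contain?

For n independent Ir atoms, I(M+2)/I(M) = n · (abundance Ir-193) / (abundance Ir-191) = n · 0.62700/0.37300.
n = 6.724 × 0.37300/0.62700 = 4.00 ≈ 4

4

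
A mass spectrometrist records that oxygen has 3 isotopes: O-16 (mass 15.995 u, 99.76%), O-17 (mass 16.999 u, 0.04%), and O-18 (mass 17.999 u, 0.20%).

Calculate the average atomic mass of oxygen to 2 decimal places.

16.00 u

Weight each isotope mass by its fractional abundance: 0.9976 × 15.995 + 0.0004 × 16.999 + 0.0020 × 17.999
= 15.9566 + 0.0068 + 0.0360 = 15.9994 u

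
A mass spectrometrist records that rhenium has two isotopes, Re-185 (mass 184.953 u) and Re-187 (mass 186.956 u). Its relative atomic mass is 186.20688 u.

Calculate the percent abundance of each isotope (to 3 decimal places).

Writing the weighted mean with unknown fraction x of Re-185:
184.953·x + 186.956·(1 − x) = 186.20688
(184.953 − 186.956)·x = 186.20688 − 186.956
x = -0.74912 / -2.003 = 0.37400 → 37.400% Re-185, 62.600% Re-187.

Re-185: 37.400%, Re-187: 62.600%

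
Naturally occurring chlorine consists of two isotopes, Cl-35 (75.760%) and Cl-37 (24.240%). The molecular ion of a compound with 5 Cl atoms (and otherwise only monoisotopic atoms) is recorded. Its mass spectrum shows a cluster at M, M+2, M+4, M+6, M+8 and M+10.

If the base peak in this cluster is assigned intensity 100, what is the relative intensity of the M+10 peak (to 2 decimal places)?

0.21

Term probabilities: M 0.2496, M+2 0.3993, M+4 0.2555, M+6 0.0817, M+8 0.0131, M+10 0.0008. Base peak = M+2.
P(M+2) = C(5,1) × 0.75760^4 × 0.24240^1 = 5 × 0.32942751 × 0.2424 = 0.399266 (base)
P(M+10) = C(5,5) × 0.75760^0 × 0.24240^5 = 1 × 1.0000 × 0.00083688 = 0.000837
Relative intensity = 0.000837 / 0.399266 × 100 = 0.21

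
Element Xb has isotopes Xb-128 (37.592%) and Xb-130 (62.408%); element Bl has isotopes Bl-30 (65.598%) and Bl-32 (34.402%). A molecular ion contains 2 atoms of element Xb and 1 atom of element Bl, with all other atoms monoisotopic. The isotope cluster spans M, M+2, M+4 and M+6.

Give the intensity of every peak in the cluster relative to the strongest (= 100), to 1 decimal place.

Element Xb pattern (n=2): 0.14131585 : 0.46920831 : 0.38947585
Element Bl pattern (n=1): 0.65598 : 0.34402
Convolve the two distributions (both contribute in 2-u steps):
  M: 0.14131585×0.65598 = 0.092700
  M+2: 0.14131585×0.34402 + 0.46920831×0.65598 = 0.356407
  M+4: 0.46920831×0.34402 + 0.38947585×0.65598 = 0.416905
  M+6: 0.38947585×0.34402 = 0.133987
Scale to base peak (0.416905) = 100: 22.2 : 85.5 : 100.0 : 32.1

22.2 : 85.5 : 100.0 : 32.1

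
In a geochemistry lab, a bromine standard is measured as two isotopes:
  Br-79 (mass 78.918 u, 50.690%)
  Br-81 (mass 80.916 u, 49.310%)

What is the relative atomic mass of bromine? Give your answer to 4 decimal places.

79.9032 u

The abundance-weighted mean is 0.50690 × 78.918 + 0.49310 × 80.916
= 40.00353 + 39.89968 = 79.90321 u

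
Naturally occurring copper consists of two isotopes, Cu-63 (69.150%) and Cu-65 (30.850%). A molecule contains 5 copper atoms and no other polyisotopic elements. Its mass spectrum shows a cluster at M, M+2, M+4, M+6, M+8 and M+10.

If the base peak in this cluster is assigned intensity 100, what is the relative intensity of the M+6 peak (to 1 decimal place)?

(0.69150 + 0.30850)^5 gives M 0.1581, M+2 0.3527, M+4 0.3147, M+6 0.1404, M+8 0.0313, M+10 0.0028; the largest is M+2.
P(M+2) = C(5,1) × 0.69150^4 × 0.30850^1 = 5 × 0.2286487 × 0.3085 = 0.352691 (base)
P(M+6) = C(5,3) × 0.69150^2 × 0.30850^3 = 10 × 0.47817225 × 0.02936064 = 0.140394
Relative intensity = 0.140394 / 0.352691 × 100 = 39.8

39.8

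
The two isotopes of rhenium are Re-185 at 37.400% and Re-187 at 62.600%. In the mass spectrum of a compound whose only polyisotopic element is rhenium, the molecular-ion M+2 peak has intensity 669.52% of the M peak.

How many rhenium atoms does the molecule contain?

With n Re atoms, P(M+2)/P(M) = C(n,1)·p^(n−1)q / p^n = n·q/p = n · 0.62600/0.37400.
n = 6.6952 × 0.37400/0.62600 = 4.00 ≈ 4

4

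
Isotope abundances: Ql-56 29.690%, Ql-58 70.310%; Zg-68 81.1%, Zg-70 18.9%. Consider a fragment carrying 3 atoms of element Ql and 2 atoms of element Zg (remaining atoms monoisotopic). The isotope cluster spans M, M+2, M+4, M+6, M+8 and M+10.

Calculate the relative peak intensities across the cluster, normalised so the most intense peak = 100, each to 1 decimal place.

Element Ql pattern (n=3): 0.02617162 : 0.18593397 : 0.4403172 : 0.34757721
Element Zg pattern (n=2): 0.657721 : 0.306558 : 0.035721
Convolve the two distributions (both contribute in 2-u steps):
  M: 0.02617162×0.657721 = 0.017214
  M+2: 0.02617162×0.306558 + 0.18593397×0.657721 = 0.130316
  M+4: 0.02617162×0.035721 + 0.18593397×0.306558 + 0.4403172×0.657721 = 0.347540
  M+6: 0.18593397×0.035721 + 0.4403172×0.306558 + 0.34757721×0.657721 = 0.370233
  M+8: 0.4403172×0.035721 + 0.34757721×0.306558 = 0.122281
  M+10: 0.34757721×0.035721 = 0.012416
Scale to base peak (0.370233) = 100: 4.6 : 35.2 : 93.9 : 100.0 : 33.0 : 3.4

4.6 : 35.2 : 93.9 : 100.0 : 33.0 : 3.4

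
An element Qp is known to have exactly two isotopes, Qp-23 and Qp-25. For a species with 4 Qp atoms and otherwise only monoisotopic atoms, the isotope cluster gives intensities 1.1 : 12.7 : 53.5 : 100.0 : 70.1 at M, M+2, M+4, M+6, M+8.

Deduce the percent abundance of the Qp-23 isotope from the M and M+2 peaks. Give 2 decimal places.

Write p for the Qp-23 fraction. I(M+2)/I(M) = [C(4,1)·p^3·(1−p)] / p^4 = 4·(1−p)/p = 12.7/1.1 = 11.5455
(1−p)/p = 11.5455/4 = 2.8864  ⇒  p = 1/(1 + 2.8864) = 0.2573
Qp-23: 25.73%, Qp-25: 74.27%.

25.73%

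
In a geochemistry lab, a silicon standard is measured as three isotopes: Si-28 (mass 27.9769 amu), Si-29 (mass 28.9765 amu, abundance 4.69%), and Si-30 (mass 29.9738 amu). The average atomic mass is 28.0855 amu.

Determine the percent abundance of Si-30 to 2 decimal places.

The remaining 95.31% is split between Si-28 (fraction x) and Si-30 (fraction 0.9531 − x).
Substituting: 27.9769x + 29.9738(0.9531 − x) = 26.72650215
(27.9769 − 29.9738)x = -1.84152663  ⇒  x = 0.92219, y = 0.03091
Si-28: 92.22%, Si-30: 3.09%.

3.09%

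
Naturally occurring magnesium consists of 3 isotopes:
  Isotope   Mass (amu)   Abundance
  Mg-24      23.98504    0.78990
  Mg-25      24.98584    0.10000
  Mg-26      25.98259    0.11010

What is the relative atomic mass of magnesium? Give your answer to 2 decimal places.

Ar = Σ fᵢ·mᵢ = 0.78990 × 23.98504 + 0.10000 × 24.98584 + 0.11010 × 25.98259
= 18.945783 + 2.498584 + 2.860683 = 24.305050 amu

24.31 amu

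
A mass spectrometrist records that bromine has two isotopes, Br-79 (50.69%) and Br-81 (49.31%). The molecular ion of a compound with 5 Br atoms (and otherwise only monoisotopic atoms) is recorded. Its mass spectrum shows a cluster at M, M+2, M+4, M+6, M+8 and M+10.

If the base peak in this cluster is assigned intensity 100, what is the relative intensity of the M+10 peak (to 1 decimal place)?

Term probabilities: M 0.0335, M+2 0.1628, M+4 0.3167, M+6 0.3081, M+8 0.1498, M+10 0.0292. Base peak = M+4.
P(M+4) = C(5,2) × 0.5069^3 × 0.4931^2 = 10 × 0.13024674 × 0.24314761 = 0.316692 (base)
P(M+10) = C(5,5) × 0.5069^0 × 0.4931^5 = 1 × 1.0000 × 0.02915245 = 0.029152
Relative intensity = 0.029152 / 0.316692 × 100 = 9.2

9.2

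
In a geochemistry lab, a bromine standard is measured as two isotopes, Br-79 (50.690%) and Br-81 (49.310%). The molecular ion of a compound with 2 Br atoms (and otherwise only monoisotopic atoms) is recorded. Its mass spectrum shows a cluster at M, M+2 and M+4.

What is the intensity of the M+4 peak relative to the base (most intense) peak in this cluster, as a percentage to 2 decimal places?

Term probabilities: M 0.2569, M+2 0.4999, M+4 0.2431. Base peak = M+2.
P(M+2) = C(2,1) × 0.50690^1 × 0.49310^1 = 2 × 0.5069 × 0.4931 = 0.499905 (base)
P(M+4) = C(2,2) × 0.50690^0 × 0.49310^2 = 1 × 1.0000 × 0.24314761 = 0.243148
Relative intensity = 0.243148 / 0.499905 × 100 = 48.64

48.64%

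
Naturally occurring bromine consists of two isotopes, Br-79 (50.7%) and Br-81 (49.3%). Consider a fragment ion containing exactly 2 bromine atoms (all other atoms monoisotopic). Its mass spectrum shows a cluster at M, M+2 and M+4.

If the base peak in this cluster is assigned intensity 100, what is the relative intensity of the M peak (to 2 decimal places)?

51.42

Term probabilities: M 0.2570, M+2 0.4999, M+4 0.2430. Base peak = M+2.
P(M+2) = C(2,1) × 0.507^1 × 0.493^1 = 2 × 0.5070 × 0.4930 = 0.499902 (base)
P(M) = C(2,0) × 0.507^2 × 0.493^0 = 1 × 0.257049 × 1.0000 = 0.257049
Relative intensity = 0.257049 / 0.499902 × 100 = 51.42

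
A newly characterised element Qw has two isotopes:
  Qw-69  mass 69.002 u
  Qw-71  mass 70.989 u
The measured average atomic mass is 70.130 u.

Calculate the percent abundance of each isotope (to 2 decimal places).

Qw-69: 43.23%, Qw-71: 56.77%

Writing the weighted mean with unknown fraction x of Qw-69:
69.002·x + 70.989·(1 − x) = 70.130
(69.002 − 70.989)·x = 70.130 − 70.989
x = -0.859 / -1.987 = 0.43231 → 43.23% Qw-69, 56.77% Qw-71.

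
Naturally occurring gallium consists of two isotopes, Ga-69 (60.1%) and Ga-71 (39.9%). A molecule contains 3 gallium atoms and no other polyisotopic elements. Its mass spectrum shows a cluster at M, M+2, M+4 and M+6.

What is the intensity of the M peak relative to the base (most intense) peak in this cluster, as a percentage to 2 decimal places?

Term probabilities: M 0.2171, M+2 0.4324, M+4 0.2870, M+6 0.0635. Base peak = M+2.
P(M+2) = C(3,1) × 0.601^2 × 0.399^1 = 3 × 0.361201 × 0.3990 = 0.432358 (base)
P(M) = C(3,0) × 0.601^3 × 0.399^0 = 1 × 0.2170818 × 1.0000 = 0.217082
Relative intensity = 0.217082 / 0.432358 × 100 = 50.21

50.21%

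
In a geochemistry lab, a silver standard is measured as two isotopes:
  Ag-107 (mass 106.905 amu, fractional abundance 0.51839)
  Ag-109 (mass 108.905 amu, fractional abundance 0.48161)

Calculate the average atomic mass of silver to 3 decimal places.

107.868 amu

Average mass = Σ (abundance × isotope mass) = 0.51839 × 106.905 + 0.48161 × 108.905
= 55.4185 + 52.4497 = 107.8682 amu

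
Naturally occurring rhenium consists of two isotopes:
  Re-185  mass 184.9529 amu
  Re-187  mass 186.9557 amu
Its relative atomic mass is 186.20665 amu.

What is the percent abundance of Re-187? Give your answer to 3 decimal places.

Writing the weighted mean with unknown fraction x of Re-185:
184.9529·x + 186.9557·(1 − x) = 186.20665
(184.9529 − 186.9557)·x = 186.20665 − 186.9557
x = -0.74905 / -2.0028 = 0.37400 → 37.400% Re-185, 62.600% Re-187.

62.600%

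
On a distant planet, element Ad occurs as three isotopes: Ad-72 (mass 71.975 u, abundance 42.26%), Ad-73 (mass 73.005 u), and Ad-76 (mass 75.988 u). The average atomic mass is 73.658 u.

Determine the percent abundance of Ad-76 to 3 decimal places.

36.483%

The remaining 57.74% is split between Ad-73 (fraction x) and Ad-76 (fraction 0.5774 − x).
Substituting: 73.005x + 75.988(0.5774 − x) = 43.241365
(73.005 − 75.988)x = -0.6341062  ⇒  x = 0.21257, y = 0.36483
Ad-73: 21.257%, Ad-76: 36.483%.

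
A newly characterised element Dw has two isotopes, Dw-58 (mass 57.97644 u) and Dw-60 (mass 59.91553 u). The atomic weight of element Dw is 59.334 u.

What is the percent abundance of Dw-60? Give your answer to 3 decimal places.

70.010%

With x = fraction of Dw-58 (so Dw-60 is 1 − x):
57.97644·x + 59.91553·(1 − x) = 59.334
(57.97644 − 59.91553)·x = 59.334 − 59.91553
x = -0.58153 / -1.93909 = 0.29990 → 29.990% Dw-58, 70.010% Dw-60.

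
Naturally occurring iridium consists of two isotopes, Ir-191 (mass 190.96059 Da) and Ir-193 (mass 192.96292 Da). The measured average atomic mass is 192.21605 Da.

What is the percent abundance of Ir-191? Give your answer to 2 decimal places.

Let x be the fractional abundance of Ir-191; then Ir-193 has abundance 1 − x.
190.96059·x + 192.96292·(1 − x) = 192.21605
(190.96059 − 192.96292)·x = 192.21605 − 192.96292
x = -0.74687 / -2.00233 = 0.37300 → 37.30% Ir-191, 62.70% Ir-193.

37.30%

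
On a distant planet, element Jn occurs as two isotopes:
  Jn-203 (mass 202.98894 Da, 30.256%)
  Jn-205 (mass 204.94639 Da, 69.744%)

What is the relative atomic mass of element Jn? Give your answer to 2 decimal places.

Weight each isotope mass by its fractional abundance: 0.30256 × 202.98894 + 0.69744 × 204.94639
= 61.416334 + 142.937810 = 204.354144 Da

204.35 Da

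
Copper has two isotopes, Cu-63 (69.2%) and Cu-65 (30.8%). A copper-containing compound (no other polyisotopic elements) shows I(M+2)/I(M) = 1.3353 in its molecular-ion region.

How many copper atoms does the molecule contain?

3

With n Cu atoms, P(M+2)/P(M) = C(n,1)·p^(n−1)q / p^n = n·q/p = n · 0.308/0.692.
n = 1.3353 × 0.692/0.308 = 3.00 ≈ 3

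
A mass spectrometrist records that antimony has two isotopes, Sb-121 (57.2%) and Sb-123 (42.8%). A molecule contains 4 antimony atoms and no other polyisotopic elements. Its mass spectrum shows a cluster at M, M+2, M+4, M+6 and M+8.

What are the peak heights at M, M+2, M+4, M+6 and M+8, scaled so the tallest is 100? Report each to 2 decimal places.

29.77 : 89.10 : 100.00 : 49.88 : 9.33

The 4 Sb atoms are independent, so intensities follow the terms of (0.572 + 0.428)^4.
P(M) = 0.572^4 = 0.107049
P(M+2) = 4 × 0.572^3 × 0.428^1 = 0.320400
P(M+4) = 6 × 0.572^2 × 0.428^2 = 0.359609
P(M+6) = 4 × 0.572^1 × 0.428^3 = 0.179385
P(M+8) = 0.428^4 = 0.033556
The M+4 peak is largest (0.359609); scaling to 100 gives 29.77 : 89.10 : 100.00 : 49.88 : 9.33.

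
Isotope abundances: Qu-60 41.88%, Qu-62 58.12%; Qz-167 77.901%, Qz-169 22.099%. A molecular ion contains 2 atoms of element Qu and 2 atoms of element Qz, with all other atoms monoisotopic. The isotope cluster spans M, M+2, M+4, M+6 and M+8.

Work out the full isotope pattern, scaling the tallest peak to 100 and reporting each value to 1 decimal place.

27.9 : 93.3 : 100.0 : 36.7 : 4.3

Element Qu pattern (n=2): 0.17539344 : 0.48681312 : 0.33779344
Element Qz pattern (n=2): 0.60685658 : 0.34430684 : 0.04883658
Convolve the two distributions (both contribute in 2-u steps):
  M: 0.17539344×0.60685658 = 0.106439
  M+2: 0.17539344×0.34430684 + 0.48681312×0.60685658 = 0.355815
  M+4: 0.17539344×0.04883658 + 0.48681312×0.34430684 + 0.33779344×0.60685658 = 0.381171
  M+6: 0.48681312×0.04883658 + 0.33779344×0.34430684 = 0.140079
  M+8: 0.33779344×0.04883658 = 0.016497
Scale to base peak (0.381171) = 100: 27.9 : 93.3 : 100.0 : 36.7 : 4.3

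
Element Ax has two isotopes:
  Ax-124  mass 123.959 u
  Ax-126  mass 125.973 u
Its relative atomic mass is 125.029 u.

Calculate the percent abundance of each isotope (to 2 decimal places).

With x = fraction of Ax-124 (so Ax-126 is 1 − x):
123.959·x + 125.973·(1 − x) = 125.029
(123.959 − 125.973)·x = 125.029 − 125.973
x = -0.944 / -2.014 = 0.46872 → 46.87% Ax-124, 53.13% Ax-126.

Ax-124: 46.87%, Ax-126: 53.13%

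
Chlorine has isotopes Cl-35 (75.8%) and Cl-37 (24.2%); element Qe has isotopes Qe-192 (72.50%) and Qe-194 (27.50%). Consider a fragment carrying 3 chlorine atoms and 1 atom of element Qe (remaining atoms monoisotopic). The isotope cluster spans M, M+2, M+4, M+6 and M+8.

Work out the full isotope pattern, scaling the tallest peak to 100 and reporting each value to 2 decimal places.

Chlorine pattern (n=3): 0.43551951 : 0.41713346 : 0.13317454 : 0.01417249
Element Qe pattern (n=1): 0.7250 : 0.2750
Convolve the two distributions (both contribute in 2-u steps):
  M: 0.43551951×0.7250 = 0.315752
  M+2: 0.43551951×0.2750 + 0.41713346×0.7250 = 0.422190
  M+4: 0.41713346×0.2750 + 0.13317454×0.7250 = 0.211263
  M+6: 0.13317454×0.2750 + 0.01417249×0.7250 = 0.046898
  M+8: 0.01417249×0.2750 = 0.003897
Scale to base peak (0.422190) = 100: 74.79 : 100.00 : 50.04 : 11.11 : 0.92

74.79 : 100.00 : 50.04 : 11.11 : 0.92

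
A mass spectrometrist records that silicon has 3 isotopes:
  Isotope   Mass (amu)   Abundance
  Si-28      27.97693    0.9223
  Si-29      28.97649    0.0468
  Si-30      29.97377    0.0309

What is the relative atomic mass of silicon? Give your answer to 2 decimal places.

The abundance-weighted mean is 0.9223 × 27.97693 + 0.0468 × 28.97649 + 0.0309 × 29.97377
= 25.803123 + 1.356100 + 0.926189 = 28.085412 amu

28.09 amu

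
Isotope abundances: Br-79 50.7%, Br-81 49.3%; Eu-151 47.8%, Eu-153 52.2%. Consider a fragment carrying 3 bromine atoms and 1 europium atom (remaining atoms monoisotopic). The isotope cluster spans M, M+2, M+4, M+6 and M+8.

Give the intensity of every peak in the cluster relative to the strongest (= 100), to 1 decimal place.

Bromine pattern (n=3): 0.13032384 : 0.38017547 : 0.36967753 : 0.11982316
Europium pattern (n=1): 0.4780 : 0.5220
Convolve the two distributions (both contribute in 2-u steps):
  M: 0.13032384×0.4780 = 0.062295
  M+2: 0.13032384×0.5220 + 0.38017547×0.4780 = 0.249753
  M+4: 0.38017547×0.5220 + 0.36967753×0.4780 = 0.375157
  M+6: 0.36967753×0.5220 + 0.11982316×0.4780 = 0.250247
  M+8: 0.11982316×0.5220 = 0.062548
Scale to base peak (0.375157) = 100: 16.6 : 66.6 : 100.0 : 66.7 : 16.7

16.6 : 66.6 : 100.0 : 66.7 : 16.7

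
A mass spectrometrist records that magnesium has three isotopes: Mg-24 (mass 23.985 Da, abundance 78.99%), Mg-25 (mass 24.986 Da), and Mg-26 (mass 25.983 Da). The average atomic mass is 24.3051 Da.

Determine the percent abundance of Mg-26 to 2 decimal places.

Let x and y be the fractions of Mg-25 and Mg-26. Then x + y = 1 − 0.7899 = 0.2101 and 24.986x + 25.983y = 24.3051 − 0.7899×23.985 = 5.3593485.
Substituting: 24.986x + 25.983(0.2101 − x) = 5.3593485
(24.986 − 25.983)x = -0.0996798  ⇒  x = 0.09998, y = 0.11012
Mg-25: 10.00%, Mg-26: 11.01%.

11.01%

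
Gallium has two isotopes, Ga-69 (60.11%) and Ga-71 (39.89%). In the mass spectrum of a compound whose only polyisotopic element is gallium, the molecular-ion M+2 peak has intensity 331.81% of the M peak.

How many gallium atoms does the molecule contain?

The M+2/M ratio from n Ga atoms is n · q/p = n · 0.3989/0.6011.
n = 3.3181 × 0.6011/0.3989 = 5.00 ≈ 5

5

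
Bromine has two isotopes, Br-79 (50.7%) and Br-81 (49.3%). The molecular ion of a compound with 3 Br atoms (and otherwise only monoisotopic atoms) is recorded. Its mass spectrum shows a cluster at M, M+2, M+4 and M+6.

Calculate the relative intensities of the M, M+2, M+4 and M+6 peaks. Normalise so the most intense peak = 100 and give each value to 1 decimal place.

34.3 : 100.0 : 97.2 : 31.5

Expanding (0.507 + 0.493)^3:
P(M) = 0.507^3 = 0.130324
P(M+2) = 3 × 0.507^2 × 0.493^1 = 0.380175
P(M+4) = 3 × 0.507^1 × 0.493^2 = 0.369678
P(M+6) = 0.493^3 = 0.119823
The M+2 peak is largest (0.380175); scaling to 100 gives 34.3 : 100.0 : 97.2 : 31.5.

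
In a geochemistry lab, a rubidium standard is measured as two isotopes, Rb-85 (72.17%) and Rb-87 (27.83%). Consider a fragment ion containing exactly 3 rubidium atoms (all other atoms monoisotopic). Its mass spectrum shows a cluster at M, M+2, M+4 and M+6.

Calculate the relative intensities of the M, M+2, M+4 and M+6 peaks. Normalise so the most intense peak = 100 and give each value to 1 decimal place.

Expanding (0.7217 + 0.2783)^3:
P(M) = 0.7217^3 = 0.375898
P(M+2) = 3 × 0.7217^2 × 0.2783^1 = 0.434858
P(M+4) = 3 × 0.7217^1 × 0.2783^2 = 0.167689
P(M+6) = 0.2783^3 = 0.021555
The M+2 peak is largest (0.434858); scaling to 100 gives 86.4 : 100.0 : 38.6 : 5.0.

86.4 : 100.0 : 38.6 : 5.0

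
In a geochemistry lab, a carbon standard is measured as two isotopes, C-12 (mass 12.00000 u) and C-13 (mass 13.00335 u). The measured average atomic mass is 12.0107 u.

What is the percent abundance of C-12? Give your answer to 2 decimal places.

Let x be the fractional abundance of C-12; then C-13 has abundance 1 − x.
12.00000·x + 13.00335·(1 − x) = 12.0107
(12.00000 − 13.00335)·x = 12.0107 − 13.00335
x = -0.99265 / -1.00335 = 0.98934 → 98.93% C-12, 1.07% C-13.

98.93%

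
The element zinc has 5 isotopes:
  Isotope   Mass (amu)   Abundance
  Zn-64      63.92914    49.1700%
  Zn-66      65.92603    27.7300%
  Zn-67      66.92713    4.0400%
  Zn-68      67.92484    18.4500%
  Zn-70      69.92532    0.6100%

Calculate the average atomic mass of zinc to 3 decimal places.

Weight each isotope mass by its fractional abundance: 0.491700 × 63.92914 + 0.277300 × 65.92603 + 0.040400 × 66.92713 + 0.184500 × 67.92484 + 0.006100 × 69.92532
= 31.433958 + 18.281288 + 2.703856 + 12.532133 + 0.426544 = 65.377779 amu

65.378 amu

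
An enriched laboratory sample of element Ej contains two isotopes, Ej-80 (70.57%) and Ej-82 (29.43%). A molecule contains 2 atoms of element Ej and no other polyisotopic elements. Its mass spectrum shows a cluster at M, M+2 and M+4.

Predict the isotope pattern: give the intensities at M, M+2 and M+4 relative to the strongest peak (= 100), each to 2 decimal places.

Expanding (0.7057 + 0.2943)^2:
P(M) = 0.7057^2 = 0.498012
P(M+2) = 2 × 0.7057^1 × 0.2943^1 = 0.415375
P(M+4) = 0.2943^2 = 0.086612
The M peak is largest (0.498012); scaling to 100 gives 100.00 : 83.41 : 17.39.

100.00 : 83.41 : 17.39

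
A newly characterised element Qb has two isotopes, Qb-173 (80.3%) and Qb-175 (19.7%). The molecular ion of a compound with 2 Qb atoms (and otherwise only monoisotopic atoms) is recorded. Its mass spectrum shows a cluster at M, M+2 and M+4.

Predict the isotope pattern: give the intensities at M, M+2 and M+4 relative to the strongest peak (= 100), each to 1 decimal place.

100.0 : 49.1 : 6.0

The 2 Qb atoms are independent, so intensities follow the terms of (0.803 + 0.197)^2.
P(M) = 0.803^2 = 0.644809
P(M+2) = 2 × 0.803^1 × 0.197^1 = 0.316382
P(M+4) = 0.197^2 = 0.038809
The M peak is largest (0.644809); scaling to 100 gives 100.0 : 49.1 : 6.0.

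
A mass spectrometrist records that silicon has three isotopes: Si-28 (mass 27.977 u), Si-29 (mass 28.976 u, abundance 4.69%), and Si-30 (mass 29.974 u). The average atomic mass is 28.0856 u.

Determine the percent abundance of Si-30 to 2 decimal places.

Let x and y be the fractions of Si-28 and Si-30. Then x + y = 1 − 0.0469 = 0.9531 and 27.977x + 29.974y = 28.0856 − 0.0469×28.976 = 26.7266256.
Substituting: 27.977x + 29.974(0.9531 − x) = 26.7266256
(27.977 − 29.974)x = -1.8415938  ⇒  x = 0.92218, y = 0.03092
Si-28: 92.22%, Si-30: 3.09%.

3.09%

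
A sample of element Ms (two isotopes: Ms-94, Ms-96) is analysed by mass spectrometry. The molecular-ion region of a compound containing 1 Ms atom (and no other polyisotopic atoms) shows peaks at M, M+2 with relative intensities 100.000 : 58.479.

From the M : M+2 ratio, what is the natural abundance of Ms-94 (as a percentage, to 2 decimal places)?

63.10%

Let p = fractional abundance of Ms-94. I(M+2)/I(M) = [C(1,1)·p^0·(1−p)] / p^1 = 1·(1−p)/p = 58.479/100.000 = 0.5848
(1−p)/p = 0.5848/1 = 0.5848  ⇒  p = 1/(1 + 0.5848) = 0.6310
Ms-94: 63.10%, Ms-96: 36.90%.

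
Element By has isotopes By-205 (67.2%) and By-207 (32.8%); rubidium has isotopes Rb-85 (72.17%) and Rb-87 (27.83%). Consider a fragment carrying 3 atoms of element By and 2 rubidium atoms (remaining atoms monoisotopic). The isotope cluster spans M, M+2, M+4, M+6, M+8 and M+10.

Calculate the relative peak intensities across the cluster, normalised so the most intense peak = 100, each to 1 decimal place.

Element By pattern (n=3): 0.30346445 : 0.44435866 : 0.21688934 : 0.03528755
Rubidium pattern (n=2): 0.52085089 : 0.40169822 : 0.07745089
Convolve the two distributions (both contribute in 2-u steps):
  M: 0.30346445×0.52085089 = 0.158060
  M+2: 0.30346445×0.40169822 + 0.44435866×0.52085089 = 0.353346
  M+4: 0.30346445×0.07745089 + 0.44435866×0.40169822 + 0.21688934×0.52085089 = 0.314969
  M+6: 0.44435866×0.07745089 + 0.21688934×0.40169822 + 0.03528755×0.52085089 = 0.139920
  M+8: 0.21688934×0.07745089 + 0.03528755×0.40169822 = 0.030973
  M+10: 0.03528755×0.07745089 = 0.002733
Scale to base peak (0.353346) = 100: 44.7 : 100.0 : 89.1 : 39.6 : 8.8 : 0.8

44.7 : 100.0 : 89.1 : 39.6 : 8.8 : 0.8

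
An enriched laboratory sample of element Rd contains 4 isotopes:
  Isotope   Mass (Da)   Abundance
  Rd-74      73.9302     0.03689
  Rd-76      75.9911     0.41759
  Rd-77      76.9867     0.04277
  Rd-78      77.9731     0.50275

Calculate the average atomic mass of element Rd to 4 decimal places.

Average mass = Σ (abundance × isotope mass) = 0.03689 × 73.9302 + 0.41759 × 75.9911 + 0.04277 × 76.9867 + 0.50275 × 77.9731
= 2.72729 + 31.73312 + 3.29272 + 39.20098 = 76.95411 Da

76.9541 Da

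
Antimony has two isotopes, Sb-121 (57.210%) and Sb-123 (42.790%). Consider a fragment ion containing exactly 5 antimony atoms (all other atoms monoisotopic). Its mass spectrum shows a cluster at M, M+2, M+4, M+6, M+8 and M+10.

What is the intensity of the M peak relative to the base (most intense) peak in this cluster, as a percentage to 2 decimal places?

(0.57210 + 0.42790)^5 gives M 0.0613, M+2 0.2292, M+4 0.3428, M+6 0.2564, M+8 0.0959, M+10 0.0143; the largest is M+4.
P(M+4) = C(5,2) × 0.57210^3 × 0.42790^2 = 10 × 0.18724742 × 0.18309841 = 0.342847 (base)
P(M) = C(5,0) × 0.57210^5 × 0.42790^0 = 1 × 0.06128578 × 1.0000 = 0.061286
Relative intensity = 0.061286 / 0.342847 × 100 = 17.88

17.88%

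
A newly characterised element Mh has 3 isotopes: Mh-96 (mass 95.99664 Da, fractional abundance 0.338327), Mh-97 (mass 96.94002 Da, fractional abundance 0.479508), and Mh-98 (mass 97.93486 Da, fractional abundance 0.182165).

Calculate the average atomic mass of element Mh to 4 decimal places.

96.8021 Da

Average mass = Σ (abundance × isotope mass) = 0.338327 × 95.99664 + 0.479508 × 96.94002 + 0.182165 × 97.93486
= 32.478255 + 46.483515 + 17.840304 = 96.802074 Da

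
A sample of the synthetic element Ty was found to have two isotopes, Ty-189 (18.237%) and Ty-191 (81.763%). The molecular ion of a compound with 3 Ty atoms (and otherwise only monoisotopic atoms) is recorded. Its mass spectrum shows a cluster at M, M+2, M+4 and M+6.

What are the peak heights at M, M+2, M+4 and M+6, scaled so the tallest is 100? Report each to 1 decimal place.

The 3 Ty atoms are independent, so intensities follow the terms of (0.18237 + 0.81763)^3.
P(M) = 0.18237^3 = 0.006065
P(M+2) = 3 × 0.18237^2 × 0.81763^1 = 0.081580
P(M+4) = 3 × 0.18237^1 × 0.81763^2 = 0.365753
P(M+6) = 0.81763^3 = 0.546601
The M+6 peak is largest (0.546601); scaling to 100 gives 1.1 : 14.9 : 66.9 : 100.0.

1.1 : 14.9 : 66.9 : 100.0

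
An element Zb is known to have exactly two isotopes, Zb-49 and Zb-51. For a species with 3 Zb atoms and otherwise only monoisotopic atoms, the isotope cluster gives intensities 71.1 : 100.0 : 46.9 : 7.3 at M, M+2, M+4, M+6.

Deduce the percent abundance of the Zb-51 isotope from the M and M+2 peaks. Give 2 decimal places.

If p is the fraction of Zb that is Zb-49, then I(M+2)/I(M) = [C(3,1)·p^2·(1−p)] / p^3 = 3·(1−p)/p = 100.0/71.1 = 1.4065
(1−p)/p = 1.4065/3 = 0.4688  ⇒  p = 1/(1 + 0.4688) = 0.6808
Zb-49: 68.08%, Zb-51: 31.92%.

31.92%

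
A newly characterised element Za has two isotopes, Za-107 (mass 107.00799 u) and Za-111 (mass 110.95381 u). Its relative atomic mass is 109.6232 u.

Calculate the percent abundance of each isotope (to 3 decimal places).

Za-107: 33.722%, Za-111: 66.278%

Let x be the fractional abundance of Za-107; then Za-111 has abundance 1 − x.
107.00799·x + 110.95381·(1 − x) = 109.6232
(107.00799 − 110.95381)·x = 109.6232 − 110.95381
x = -1.33061 / -3.94582 = 0.33722 → 33.722% Za-107, 66.278% Za-111.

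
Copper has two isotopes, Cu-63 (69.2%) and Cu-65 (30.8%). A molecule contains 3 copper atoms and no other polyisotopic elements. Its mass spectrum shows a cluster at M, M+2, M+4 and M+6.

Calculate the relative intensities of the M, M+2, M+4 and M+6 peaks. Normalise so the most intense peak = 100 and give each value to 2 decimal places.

74.89 : 100.00 : 44.51 : 6.60

Expanding (0.692 + 0.308)^3:
P(M) = 0.692^3 = 0.331374
P(M+2) = 3 × 0.692^2 × 0.308^1 = 0.442470
P(M+4) = 3 × 0.692^1 × 0.308^2 = 0.196938
P(M+6) = 0.308^3 = 0.029218
The M+2 peak is largest (0.442470); scaling to 100 gives 74.89 : 100.00 : 44.51 : 6.60.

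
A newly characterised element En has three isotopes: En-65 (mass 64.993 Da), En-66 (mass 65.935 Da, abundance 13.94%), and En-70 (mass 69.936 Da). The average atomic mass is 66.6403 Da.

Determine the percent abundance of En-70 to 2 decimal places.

The remaining 86.06% is split between En-65 (fraction x) and En-70 (fraction 0.8606 − x).
Substituting: 64.993x + 69.936(0.8606 − x) = 57.448961
(64.993 − 69.936)x = -2.7379606  ⇒  x = 0.55391, y = 0.30669
En-65: 55.39%, En-70: 30.67%.

30.67%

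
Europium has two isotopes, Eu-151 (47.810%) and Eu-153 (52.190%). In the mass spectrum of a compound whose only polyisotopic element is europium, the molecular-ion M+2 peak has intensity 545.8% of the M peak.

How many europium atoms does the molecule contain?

For n independent Eu atoms, I(M+2)/I(M) = n · (abundance Eu-153) / (abundance Eu-151) = n · 0.52190/0.47810.
n = 5.458 × 0.47810/0.52190 = 5.00 ≈ 5

5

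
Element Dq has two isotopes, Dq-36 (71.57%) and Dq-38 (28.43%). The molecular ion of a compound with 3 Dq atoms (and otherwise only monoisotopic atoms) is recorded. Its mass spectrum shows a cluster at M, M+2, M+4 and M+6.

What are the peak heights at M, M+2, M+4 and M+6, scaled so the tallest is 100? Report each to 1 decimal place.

Expanding (0.7157 + 0.2843)^3:
P(M) = 0.7157^3 = 0.366600
P(M+2) = 3 × 0.7157^2 × 0.2843^1 = 0.436878
P(M+4) = 3 × 0.7157^1 × 0.2843^2 = 0.173543
P(M+6) = 0.2843^3 = 0.022979
The M+2 peak is largest (0.436878); scaling to 100 gives 83.9 : 100.0 : 39.7 : 5.3.

83.9 : 100.0 : 39.7 : 5.3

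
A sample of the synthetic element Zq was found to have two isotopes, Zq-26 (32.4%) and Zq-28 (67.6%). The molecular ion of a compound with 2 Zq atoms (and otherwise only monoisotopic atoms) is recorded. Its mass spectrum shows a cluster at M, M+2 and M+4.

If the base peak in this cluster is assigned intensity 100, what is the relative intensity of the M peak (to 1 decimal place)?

Term probabilities: M 0.1050, M+2 0.4380, M+4 0.4570. Base peak = M+4.
P(M+4) = C(2,2) × 0.324^0 × 0.676^2 = 1 × 1.0000 × 0.456976 = 0.456976 (base)
P(M) = C(2,0) × 0.324^2 × 0.676^0 = 1 × 0.104976 × 1.0000 = 0.104976
Relative intensity = 0.104976 / 0.456976 × 100 = 23.0

23.0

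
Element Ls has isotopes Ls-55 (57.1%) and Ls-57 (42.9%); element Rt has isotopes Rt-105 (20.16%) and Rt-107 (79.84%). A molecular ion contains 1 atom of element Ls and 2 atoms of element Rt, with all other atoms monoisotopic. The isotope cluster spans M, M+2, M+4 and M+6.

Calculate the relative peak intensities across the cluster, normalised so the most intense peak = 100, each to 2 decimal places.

Element Ls pattern (n=1): 0.5710 : 0.4290
Element Rt pattern (n=2): 0.04064256 : 0.32191488 : 0.63744256
Convolve the two distributions (both contribute in 2-u steps):
  M: 0.5710×0.04064256 = 0.023207
  M+2: 0.5710×0.32191488 + 0.4290×0.04064256 = 0.201249
  M+4: 0.5710×0.63744256 + 0.4290×0.32191488 = 0.502081
  M+6: 0.4290×0.63744256 = 0.273463
Scale to base peak (0.502081) = 100: 4.62 : 40.08 : 100.00 : 54.47

4.62 : 40.08 : 100.00 : 54.47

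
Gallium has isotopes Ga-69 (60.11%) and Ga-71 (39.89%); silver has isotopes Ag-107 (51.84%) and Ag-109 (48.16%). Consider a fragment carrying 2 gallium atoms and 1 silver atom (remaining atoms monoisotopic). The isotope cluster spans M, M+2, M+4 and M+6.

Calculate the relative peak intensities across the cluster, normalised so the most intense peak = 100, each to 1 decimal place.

44.3 : 100.0 : 74.2 : 18.1

Gallium pattern (n=2): 0.36132121 : 0.47955758 : 0.15912121
Silver pattern (n=1): 0.5184 : 0.4816
Convolve the two distributions (both contribute in 2-u steps):
  M: 0.36132121×0.5184 = 0.187309
  M+2: 0.36132121×0.4816 + 0.47955758×0.5184 = 0.422615
  M+4: 0.47955758×0.4816 + 0.15912121×0.5184 = 0.313443
  M+6: 0.15912121×0.4816 = 0.076633
Scale to base peak (0.422615) = 100: 44.3 : 100.0 : 74.2 : 18.1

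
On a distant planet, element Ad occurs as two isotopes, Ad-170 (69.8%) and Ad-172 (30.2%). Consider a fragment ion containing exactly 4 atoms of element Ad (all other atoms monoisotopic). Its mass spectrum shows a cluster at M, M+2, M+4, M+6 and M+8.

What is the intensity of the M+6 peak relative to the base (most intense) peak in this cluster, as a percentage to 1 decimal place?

Binomial terms of (0.698 + 0.302)^4: M 0.2374, M+2 0.4108, M+4 0.2666, M+6 0.0769, M+8 0.0083 → M+2 is the base peak.
P(M+2) = C(4,1) × 0.698^3 × 0.302^1 = 4 × 0.34006839 × 0.3020 = 0.410803 (base)
P(M+6) = C(4,3) × 0.698^1 × 0.302^3 = 4 × 0.6980 × 0.02754361 = 0.076902
Relative intensity = 0.076902 / 0.410803 × 100 = 18.7

18.7%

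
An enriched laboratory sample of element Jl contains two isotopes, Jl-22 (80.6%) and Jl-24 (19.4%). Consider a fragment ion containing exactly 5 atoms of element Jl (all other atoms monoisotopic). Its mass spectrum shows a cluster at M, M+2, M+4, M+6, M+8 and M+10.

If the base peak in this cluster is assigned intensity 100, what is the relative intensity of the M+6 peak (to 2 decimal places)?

(0.806 + 0.194)^5 gives M 0.3402, M+2 0.4094, M+4 0.1971, M+6 0.0474, M+8 0.0057, M+10 0.0003; the largest is M+2.
P(M+2) = C(5,1) × 0.806^4 × 0.194^1 = 5 × 0.42202693 × 0.1940 = 0.409366 (base)
P(M+6) = C(5,3) × 0.806^2 × 0.194^3 = 10 × 0.649636 × 0.00730138 = 0.047432
Relative intensity = 0.047432 / 0.409366 × 100 = 11.59

11.59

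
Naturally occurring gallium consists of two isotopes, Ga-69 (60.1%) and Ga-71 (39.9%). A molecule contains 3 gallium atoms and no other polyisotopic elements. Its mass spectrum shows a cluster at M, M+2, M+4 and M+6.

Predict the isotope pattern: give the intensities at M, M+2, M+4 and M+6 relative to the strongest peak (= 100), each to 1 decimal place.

50.2 : 100.0 : 66.4 : 14.7

Each Ga atom is independently Ga-69 (p = 0.601) or Ga-71 (q = 0.399); the cluster is the binomial expansion (p + q)^3.
P(M) = 0.601^3 = 0.217082
P(M+2) = 3 × 0.601^2 × 0.399^1 = 0.432358
P(M+4) = 3 × 0.601^1 × 0.399^2 = 0.287039
P(M+6) = 0.399^3 = 0.063521
The M+2 peak is largest (0.432358); scaling to 100 gives 50.2 : 100.0 : 66.4 : 14.7.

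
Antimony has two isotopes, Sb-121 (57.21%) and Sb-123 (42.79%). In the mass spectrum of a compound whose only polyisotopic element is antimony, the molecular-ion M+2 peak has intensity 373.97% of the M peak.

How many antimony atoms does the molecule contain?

For n independent Sb atoms, I(M+2)/I(M) = n · (abundance Sb-123) / (abundance Sb-121) = n · 0.4279/0.5721.
n = 3.7397 × 0.5721/0.4279 = 5.00 ≈ 5

5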